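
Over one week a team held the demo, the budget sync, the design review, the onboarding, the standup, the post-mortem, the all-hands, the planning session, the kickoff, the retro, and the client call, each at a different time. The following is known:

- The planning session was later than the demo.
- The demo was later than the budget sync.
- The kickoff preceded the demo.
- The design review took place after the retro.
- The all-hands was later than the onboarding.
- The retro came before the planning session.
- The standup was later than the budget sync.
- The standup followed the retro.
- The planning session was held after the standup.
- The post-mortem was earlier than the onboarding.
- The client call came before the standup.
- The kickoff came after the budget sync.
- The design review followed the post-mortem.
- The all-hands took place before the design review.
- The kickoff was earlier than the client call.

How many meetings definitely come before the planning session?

6

Directly stated before the planning session: the demo, the retro, and the standup.
The budget sync reaches the planning session via the budget sync → the demo → the planning session.
The client call reaches the planning session via the client call → the standup → the planning session.
The kickoff reaches the planning session via the kickoff → the demo → the planning session.
That's the budget sync, the client call, the demo, the kickoff, the retro, and the standup — 6 in all.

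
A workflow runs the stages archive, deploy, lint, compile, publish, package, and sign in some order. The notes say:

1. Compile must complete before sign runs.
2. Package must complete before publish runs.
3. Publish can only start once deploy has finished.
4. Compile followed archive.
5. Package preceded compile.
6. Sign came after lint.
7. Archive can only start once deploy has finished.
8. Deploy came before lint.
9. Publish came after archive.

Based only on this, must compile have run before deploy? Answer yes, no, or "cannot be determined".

no

Tracing the constraints gives deploy → archive → compile, so deploy must come before compile.
That means compile cannot be before deploy.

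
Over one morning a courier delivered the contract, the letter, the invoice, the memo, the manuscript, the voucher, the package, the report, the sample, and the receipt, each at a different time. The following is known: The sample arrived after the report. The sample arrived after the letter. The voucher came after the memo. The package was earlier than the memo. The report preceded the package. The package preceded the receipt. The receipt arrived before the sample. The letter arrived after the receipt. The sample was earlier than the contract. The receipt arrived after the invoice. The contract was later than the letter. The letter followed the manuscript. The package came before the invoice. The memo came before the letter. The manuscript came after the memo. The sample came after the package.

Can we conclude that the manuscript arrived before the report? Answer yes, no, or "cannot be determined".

Tracing the constraints gives the report → the package → the memo → the manuscript, so the report must come before the manuscript.
That means the manuscript cannot be before the report.

no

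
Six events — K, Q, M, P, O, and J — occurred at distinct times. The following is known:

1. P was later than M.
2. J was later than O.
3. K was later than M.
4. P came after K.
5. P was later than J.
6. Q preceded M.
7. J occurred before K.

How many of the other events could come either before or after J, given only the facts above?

Forced before J: O; forced after J: K and P.
That leaves M and Q with no forced order relative to J — 2.

2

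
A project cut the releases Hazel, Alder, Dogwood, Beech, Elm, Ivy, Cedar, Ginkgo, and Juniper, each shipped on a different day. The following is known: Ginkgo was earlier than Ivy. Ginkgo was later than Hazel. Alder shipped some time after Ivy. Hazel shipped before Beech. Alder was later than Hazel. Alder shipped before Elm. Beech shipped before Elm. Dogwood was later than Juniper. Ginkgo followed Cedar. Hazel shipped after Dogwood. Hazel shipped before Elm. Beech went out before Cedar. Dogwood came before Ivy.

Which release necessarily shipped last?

Every other release has a chain of constraints placing it before Elm, so Elm is last.

Elm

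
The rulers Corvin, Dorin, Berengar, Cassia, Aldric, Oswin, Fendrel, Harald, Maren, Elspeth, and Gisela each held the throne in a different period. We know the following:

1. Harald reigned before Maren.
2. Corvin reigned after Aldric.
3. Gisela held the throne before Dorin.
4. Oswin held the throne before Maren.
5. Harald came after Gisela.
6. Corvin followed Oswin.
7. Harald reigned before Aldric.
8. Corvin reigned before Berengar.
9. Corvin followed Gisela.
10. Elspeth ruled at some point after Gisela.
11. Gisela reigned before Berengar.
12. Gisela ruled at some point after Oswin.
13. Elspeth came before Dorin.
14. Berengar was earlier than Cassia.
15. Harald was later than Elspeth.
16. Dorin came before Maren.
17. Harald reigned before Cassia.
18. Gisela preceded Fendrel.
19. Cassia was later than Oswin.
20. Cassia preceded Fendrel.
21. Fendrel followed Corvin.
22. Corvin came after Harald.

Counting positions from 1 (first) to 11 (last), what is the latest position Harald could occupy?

Harald must come before Aldric, Berengar, Cassia, Corvin, Fendrel, and Maren — 6 rulers forced after them.
Everything else can be placed before Harald in some valid order, so Harald can sit as late as position 11 − 6 = 5.

5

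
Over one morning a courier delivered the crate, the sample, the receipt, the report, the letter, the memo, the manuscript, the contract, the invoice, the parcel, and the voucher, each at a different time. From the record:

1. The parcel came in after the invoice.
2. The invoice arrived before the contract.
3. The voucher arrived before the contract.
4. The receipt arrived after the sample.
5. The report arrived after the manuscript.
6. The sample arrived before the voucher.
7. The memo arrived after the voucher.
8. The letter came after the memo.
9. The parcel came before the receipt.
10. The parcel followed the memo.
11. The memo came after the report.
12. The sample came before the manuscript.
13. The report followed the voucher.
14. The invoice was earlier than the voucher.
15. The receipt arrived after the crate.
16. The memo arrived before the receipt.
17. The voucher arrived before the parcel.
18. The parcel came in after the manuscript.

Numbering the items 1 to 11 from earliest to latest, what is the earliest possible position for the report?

5

The invoice, the manuscript, the sample, and the voucher must all come before the report — 4 forced predecessors.
Nothing else is forced ahead of the report, so its earliest slot is position 4 + 1 = 5.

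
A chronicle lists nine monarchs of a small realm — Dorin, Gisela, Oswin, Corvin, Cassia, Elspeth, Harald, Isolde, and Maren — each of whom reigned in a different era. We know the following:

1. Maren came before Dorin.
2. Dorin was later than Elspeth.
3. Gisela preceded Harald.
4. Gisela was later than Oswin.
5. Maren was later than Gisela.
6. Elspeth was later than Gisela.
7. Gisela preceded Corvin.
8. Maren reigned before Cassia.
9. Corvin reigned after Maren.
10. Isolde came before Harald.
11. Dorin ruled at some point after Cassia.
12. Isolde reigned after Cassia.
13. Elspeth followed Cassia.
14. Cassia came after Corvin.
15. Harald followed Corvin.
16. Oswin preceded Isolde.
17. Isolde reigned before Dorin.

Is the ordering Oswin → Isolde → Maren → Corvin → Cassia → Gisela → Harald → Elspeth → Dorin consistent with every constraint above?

no

The constraints require Gisela before Maren, but in the proposed sequence Maren appears ahead of Gisela. That one violation is enough.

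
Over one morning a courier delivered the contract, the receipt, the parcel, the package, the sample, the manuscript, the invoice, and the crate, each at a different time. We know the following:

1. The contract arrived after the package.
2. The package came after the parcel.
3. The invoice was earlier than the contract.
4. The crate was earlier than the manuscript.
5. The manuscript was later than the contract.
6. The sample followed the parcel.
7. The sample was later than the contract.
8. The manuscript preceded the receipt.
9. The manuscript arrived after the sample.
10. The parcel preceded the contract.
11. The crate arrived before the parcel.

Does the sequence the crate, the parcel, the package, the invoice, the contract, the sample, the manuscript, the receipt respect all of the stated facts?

Check each stated constraint against the proposed order — e.g. the parcel is ahead of the sample; the crate is ahead of the manuscript. Every pair is in the required order; nothing is violated.

yes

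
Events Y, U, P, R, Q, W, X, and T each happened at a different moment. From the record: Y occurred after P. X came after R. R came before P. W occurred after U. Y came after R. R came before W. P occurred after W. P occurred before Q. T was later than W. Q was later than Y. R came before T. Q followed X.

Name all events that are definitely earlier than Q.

P, R, U, W, X, Y

Directly stated before Q: P, X, and Y.
R reaches Q via R → X → Q.
U reaches Q via U → W → P → Q.
W reaches Q via W → P → Q.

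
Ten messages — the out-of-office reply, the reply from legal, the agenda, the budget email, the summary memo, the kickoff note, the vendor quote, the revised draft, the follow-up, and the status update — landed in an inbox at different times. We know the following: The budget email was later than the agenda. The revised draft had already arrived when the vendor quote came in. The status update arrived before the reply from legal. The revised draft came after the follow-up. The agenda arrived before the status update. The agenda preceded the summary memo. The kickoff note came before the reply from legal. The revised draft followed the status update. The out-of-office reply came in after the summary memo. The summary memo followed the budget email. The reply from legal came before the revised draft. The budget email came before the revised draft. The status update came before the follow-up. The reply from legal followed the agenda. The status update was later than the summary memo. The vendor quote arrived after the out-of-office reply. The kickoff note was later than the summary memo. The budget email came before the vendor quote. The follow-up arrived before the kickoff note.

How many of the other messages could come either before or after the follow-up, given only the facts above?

1

Forced before the follow-up: the agenda, the budget email, the status update, and the summary memo; forced after the follow-up: the kickoff note, the reply from legal, the revised draft, and the vendor quote.
That leaves the out-of-office reply with no forced order relative to the follow-up — 1.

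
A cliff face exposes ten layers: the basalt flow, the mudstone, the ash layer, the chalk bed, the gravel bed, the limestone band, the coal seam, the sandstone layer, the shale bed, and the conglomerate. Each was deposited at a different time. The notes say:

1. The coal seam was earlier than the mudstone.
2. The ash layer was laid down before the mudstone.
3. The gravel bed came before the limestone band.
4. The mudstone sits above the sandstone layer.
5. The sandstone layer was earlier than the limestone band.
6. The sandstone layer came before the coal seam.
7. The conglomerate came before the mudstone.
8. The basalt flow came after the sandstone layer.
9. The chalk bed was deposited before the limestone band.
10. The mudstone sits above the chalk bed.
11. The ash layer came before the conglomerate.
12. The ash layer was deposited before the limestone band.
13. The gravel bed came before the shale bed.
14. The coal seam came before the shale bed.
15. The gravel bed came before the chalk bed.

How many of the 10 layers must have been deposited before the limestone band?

4

Directly stated before the limestone band: the ash layer, the chalk bed, the gravel bed, and the sandstone layer.
No chain forces the shale bed (or any of the others) ahead of the limestone band.
That's the ash layer, the chalk bed, the gravel bed, and the sandstone layer — 4 in all.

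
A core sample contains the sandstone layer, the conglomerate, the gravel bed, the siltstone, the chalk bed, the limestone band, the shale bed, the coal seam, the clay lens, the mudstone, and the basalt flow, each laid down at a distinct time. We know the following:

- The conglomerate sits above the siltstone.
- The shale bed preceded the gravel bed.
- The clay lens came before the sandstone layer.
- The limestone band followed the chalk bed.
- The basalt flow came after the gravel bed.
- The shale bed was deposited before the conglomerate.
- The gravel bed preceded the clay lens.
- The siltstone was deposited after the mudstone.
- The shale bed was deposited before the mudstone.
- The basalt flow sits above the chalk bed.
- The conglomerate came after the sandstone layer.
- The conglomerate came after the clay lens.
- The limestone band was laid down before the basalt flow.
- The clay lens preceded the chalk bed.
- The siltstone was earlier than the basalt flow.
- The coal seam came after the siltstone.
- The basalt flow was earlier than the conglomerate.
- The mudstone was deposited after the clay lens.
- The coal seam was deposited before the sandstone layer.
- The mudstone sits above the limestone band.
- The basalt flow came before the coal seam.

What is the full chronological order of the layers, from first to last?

The constraints fix every adjacent pair, so only one ordering works:
the shale bed → the gravel bed → the clay lens → the chalk bed → the limestone band → the mudstone → the siltstone → the basalt flow → the coal seam → the sandstone layer → the conglomerate.

the shale bed, the gravel bed, the clay lens, the chalk bed, the limestone band, the mudstone, the siltstone, the basalt flow, the coal seam, the sandstone layer, the conglomerate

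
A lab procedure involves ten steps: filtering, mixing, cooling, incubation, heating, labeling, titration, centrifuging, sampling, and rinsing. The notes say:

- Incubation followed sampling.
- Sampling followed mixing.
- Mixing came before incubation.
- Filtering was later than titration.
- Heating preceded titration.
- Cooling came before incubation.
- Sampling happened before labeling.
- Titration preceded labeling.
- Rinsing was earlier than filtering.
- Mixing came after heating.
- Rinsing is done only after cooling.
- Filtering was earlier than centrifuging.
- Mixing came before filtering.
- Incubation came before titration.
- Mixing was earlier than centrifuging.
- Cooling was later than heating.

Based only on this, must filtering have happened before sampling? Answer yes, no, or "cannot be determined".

Tracing the constraints gives sampling → incubation → titration → filtering, so sampling must come before filtering.
That means filtering cannot be before sampling.

no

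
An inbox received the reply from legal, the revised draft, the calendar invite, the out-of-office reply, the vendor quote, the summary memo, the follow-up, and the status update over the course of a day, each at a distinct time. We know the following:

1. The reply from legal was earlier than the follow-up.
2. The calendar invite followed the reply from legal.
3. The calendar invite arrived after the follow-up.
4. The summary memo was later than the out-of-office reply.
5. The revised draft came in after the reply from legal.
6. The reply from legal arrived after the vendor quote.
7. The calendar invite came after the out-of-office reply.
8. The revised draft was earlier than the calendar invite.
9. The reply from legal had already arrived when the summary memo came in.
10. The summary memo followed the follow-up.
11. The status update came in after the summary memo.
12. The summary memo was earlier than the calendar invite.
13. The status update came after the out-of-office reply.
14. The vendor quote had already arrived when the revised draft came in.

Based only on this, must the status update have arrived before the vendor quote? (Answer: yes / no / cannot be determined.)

no

Tracing the constraints gives the vendor quote → the reply from legal → the summary memo → the status update, so the vendor quote must come before the status update.
That means the status update cannot be before the vendor quote.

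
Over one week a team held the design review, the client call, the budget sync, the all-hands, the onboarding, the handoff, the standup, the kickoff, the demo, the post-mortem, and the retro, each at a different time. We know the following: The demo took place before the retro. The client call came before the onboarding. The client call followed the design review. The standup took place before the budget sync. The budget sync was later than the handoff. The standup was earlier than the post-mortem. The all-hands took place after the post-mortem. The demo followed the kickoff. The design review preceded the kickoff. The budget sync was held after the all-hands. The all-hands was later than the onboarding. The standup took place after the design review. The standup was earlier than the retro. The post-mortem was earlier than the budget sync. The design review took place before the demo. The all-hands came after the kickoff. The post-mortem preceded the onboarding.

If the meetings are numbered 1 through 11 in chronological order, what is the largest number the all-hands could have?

The all-hands must come before the budget sync — 1 meeting forced after it.
Everything else can be placed before the all-hands in some valid order, so the all-hands can sit as late as position 11 − 1 = 10.

10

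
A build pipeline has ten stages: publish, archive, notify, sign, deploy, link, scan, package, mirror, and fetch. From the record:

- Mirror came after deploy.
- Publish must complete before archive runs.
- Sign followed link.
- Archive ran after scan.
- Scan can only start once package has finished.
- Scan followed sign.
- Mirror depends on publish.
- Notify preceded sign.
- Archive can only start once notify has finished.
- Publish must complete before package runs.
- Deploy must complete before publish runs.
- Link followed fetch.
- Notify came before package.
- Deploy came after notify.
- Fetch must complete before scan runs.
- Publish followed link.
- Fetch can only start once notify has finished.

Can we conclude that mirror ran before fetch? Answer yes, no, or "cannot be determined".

Tracing the constraints gives fetch → link → publish → mirror, so fetch must come before mirror.
That means mirror cannot be before fetch.

no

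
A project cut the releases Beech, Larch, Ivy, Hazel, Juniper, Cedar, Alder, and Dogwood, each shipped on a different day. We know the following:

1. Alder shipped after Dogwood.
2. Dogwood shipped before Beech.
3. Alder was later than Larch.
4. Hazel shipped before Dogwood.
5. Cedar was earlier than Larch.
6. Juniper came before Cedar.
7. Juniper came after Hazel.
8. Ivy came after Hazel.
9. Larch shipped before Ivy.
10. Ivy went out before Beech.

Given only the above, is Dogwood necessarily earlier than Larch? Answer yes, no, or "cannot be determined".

cannot be determined

No chain of stated constraints runs from Dogwood to Larch, and none runs from Larch to Dogwood either.
So the relative order of Dogwood and Larch is not fixed by the given facts.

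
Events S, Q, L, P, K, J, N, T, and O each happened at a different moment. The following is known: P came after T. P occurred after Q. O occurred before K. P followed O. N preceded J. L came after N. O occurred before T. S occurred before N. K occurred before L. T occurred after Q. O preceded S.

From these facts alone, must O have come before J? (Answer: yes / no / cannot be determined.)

yes

Chain the constraints: O → S → N → J. Each link is directly stated, so O comes before J.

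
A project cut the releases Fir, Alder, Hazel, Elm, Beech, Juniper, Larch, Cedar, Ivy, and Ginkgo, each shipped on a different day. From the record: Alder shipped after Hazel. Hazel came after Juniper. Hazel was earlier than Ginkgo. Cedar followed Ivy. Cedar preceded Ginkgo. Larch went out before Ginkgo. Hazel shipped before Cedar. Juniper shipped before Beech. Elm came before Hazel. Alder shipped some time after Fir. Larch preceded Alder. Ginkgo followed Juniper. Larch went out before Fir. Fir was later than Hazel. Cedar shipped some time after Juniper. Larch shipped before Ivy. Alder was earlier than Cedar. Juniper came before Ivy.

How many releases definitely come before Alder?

Directly stated before Alder: Fir, Hazel, and Larch.
Elm reaches Alder via Elm → Hazel → Alder.
Juniper reaches Alder via Juniper → Hazel → Alder.
No chain forces Ginkgo (or any of the others) ahead of Alder.
That's Elm, Fir, Hazel, Juniper, and Larch — 5 in all.

5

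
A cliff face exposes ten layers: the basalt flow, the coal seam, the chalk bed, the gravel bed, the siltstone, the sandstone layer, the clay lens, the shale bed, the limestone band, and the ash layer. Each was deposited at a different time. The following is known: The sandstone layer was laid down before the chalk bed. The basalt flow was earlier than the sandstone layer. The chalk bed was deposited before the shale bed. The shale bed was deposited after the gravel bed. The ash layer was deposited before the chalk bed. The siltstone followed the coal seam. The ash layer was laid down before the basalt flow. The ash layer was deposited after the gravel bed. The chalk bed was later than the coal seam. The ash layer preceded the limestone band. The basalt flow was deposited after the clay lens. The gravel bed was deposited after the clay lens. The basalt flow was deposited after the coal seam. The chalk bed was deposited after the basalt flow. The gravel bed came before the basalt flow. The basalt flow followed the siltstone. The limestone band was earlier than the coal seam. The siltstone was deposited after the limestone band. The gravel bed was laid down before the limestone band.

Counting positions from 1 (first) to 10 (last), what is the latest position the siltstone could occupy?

The siltstone must come before the basalt flow, the chalk bed, the sandstone layer, and the shale bed — 4 layers forced after it.
Everything else can be placed before the siltstone in some valid order, so the siltstone can sit as late as position 10 − 4 = 6.

6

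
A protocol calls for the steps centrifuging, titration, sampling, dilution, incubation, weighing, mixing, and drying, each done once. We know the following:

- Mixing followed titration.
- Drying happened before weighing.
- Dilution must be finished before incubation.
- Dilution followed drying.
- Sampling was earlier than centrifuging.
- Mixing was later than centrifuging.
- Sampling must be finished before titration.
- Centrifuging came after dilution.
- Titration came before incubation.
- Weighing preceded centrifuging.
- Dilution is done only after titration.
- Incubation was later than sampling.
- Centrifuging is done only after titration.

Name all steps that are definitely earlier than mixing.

Directly stated before mixing: centrifuging and titration.
Dilution reaches mixing via dilution → centrifuging → mixing.
Drying reaches mixing via drying → dilution → centrifuging → mixing.
Sampling reaches mixing via sampling → centrifuging → mixing.
Likewise weighing reaches mixing by chaining the stated constraints.
No chain forces incubation ahead of mixing.

centrifuging, dilution, drying, sampling, titration, weighing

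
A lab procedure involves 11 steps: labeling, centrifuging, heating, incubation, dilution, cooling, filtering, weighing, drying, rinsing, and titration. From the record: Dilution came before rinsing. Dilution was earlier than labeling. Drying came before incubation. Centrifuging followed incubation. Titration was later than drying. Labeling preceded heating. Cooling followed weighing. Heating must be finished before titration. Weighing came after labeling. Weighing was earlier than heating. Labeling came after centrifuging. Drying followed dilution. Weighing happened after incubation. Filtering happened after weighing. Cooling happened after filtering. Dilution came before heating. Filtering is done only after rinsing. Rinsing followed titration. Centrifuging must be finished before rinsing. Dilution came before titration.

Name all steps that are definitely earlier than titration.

Directly stated before titration: dilution, drying, and heating.
Centrifuging reaches titration via centrifuging → labeling → heating → titration.
Incubation reaches titration via incubation → weighing → heating → titration.
Labeling reaches titration via labeling → heating → titration.
Likewise weighing reaches titration by chaining the stated constraints.

centrifuging, dilution, drying, heating, incubation, labeling, weighing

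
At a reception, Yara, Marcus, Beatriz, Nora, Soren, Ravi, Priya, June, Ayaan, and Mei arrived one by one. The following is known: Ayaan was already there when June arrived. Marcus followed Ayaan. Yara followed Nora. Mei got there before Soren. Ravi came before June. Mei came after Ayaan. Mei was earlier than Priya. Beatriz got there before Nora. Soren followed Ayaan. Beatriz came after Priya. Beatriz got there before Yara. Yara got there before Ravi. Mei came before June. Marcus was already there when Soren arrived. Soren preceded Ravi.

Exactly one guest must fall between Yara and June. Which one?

Tracing the constraints gives Yara → Ravi → June, so Ravi sits after Yara and before June.
No other guest is forced both after Yara and before June.

Ravi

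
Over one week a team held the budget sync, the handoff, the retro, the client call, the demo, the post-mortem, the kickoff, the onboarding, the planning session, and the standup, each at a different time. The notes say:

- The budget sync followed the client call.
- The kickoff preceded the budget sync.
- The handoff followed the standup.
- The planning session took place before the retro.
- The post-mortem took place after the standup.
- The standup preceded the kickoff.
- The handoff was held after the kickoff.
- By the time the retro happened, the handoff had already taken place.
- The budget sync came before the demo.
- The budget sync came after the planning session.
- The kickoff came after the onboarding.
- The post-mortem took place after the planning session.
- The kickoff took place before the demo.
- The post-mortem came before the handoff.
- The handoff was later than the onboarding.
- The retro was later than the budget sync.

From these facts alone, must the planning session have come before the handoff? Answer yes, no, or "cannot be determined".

Chain the constraints: the planning session → the post-mortem → the handoff. Each link is directly stated, so the planning session comes before the handoff.

yes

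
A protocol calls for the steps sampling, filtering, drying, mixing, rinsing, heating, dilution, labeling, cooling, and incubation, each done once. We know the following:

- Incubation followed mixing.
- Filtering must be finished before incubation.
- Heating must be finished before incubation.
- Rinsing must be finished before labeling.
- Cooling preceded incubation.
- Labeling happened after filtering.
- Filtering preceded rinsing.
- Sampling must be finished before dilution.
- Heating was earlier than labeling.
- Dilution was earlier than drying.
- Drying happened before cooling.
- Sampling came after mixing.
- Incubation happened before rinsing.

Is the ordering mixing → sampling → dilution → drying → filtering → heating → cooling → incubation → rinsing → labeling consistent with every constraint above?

yes

Check each stated constraint against the proposed order — e.g. filtering is ahead of labeling; mixing is ahead of incubation. Every pair is in the required order; nothing is violated.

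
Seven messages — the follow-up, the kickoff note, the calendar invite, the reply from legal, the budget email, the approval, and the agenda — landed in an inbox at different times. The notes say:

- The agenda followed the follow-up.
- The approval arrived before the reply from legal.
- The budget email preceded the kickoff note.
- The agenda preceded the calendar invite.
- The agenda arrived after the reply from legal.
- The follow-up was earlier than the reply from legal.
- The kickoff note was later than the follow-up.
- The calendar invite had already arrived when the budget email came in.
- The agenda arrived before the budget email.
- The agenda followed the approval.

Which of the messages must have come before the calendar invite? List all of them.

the agenda, the approval, the follow-up, the reply from legal

Directly stated before the calendar invite: the agenda.
The approval reaches the calendar invite via the approval → the agenda → the calendar invite.
The follow-up reaches the calendar invite via the follow-up → the agenda → the calendar invite.
The reply from legal reaches the calendar invite via the reply from legal → the agenda → the calendar invite.
No chain forces the budget email (or any of the others) ahead of the calendar invite.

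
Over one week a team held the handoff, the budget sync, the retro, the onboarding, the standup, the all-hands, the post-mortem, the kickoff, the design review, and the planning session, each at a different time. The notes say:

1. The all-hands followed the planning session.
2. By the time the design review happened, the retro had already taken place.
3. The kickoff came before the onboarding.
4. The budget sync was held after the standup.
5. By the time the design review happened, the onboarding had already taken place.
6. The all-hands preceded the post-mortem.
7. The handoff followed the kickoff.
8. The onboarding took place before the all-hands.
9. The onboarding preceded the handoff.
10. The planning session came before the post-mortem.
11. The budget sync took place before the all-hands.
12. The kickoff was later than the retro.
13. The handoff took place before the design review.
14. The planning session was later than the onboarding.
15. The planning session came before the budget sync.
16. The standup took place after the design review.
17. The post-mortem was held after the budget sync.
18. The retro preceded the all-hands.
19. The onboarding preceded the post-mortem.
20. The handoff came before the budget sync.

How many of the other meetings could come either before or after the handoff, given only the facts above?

1

Forced before the handoff: the kickoff, the onboarding, and the retro; forced after the handoff: the all-hands, the budget sync, the design review, the post-mortem, and the standup.
That leaves the planning session with no forced order relative to the handoff — 1.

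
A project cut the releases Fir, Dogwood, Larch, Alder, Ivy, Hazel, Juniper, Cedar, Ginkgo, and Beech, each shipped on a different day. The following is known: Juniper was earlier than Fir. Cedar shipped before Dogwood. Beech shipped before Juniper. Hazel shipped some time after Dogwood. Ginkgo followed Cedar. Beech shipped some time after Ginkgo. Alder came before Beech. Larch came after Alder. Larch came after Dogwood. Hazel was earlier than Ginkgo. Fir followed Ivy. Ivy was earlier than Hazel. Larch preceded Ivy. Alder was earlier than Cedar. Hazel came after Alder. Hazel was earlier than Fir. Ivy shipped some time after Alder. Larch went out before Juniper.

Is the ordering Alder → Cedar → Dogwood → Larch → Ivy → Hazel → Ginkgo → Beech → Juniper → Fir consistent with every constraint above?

Check each stated constraint against the proposed order — e.g. Alder is ahead of Hazel; Alder is ahead of Beech. Every pair is in the required order; nothing is violated.

yes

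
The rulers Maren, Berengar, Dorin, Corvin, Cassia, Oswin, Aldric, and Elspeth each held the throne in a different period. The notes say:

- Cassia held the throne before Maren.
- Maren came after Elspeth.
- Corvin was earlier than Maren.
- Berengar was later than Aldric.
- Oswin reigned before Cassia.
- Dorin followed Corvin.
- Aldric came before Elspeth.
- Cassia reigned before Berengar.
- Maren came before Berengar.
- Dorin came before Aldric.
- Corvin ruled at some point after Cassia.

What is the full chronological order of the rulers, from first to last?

Oswin, Cassia, Corvin, Dorin, Aldric, Elspeth, Maren, Berengar

The constraints fix every adjacent pair, so only one ordering works:
Oswin → Cassia → Corvin → Dorin → Aldric → Elspeth → Maren → Berengar.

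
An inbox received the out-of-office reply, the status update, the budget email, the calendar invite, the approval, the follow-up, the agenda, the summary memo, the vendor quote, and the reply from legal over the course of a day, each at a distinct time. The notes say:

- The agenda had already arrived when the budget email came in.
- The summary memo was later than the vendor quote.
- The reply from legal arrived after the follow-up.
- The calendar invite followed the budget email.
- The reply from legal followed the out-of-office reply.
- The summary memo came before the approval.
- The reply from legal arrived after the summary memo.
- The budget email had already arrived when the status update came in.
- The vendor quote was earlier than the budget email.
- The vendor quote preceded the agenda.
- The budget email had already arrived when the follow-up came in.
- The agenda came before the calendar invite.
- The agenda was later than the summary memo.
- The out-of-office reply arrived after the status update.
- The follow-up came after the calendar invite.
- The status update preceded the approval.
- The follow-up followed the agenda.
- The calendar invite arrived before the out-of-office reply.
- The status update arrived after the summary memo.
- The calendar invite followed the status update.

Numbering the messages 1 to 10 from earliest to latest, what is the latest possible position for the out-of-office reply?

The out-of-office reply must come before the reply from legal — 1 message forced after it.
Everything else can be placed before the out-of-office reply in some valid order, so the out-of-office reply can sit as late as position 10 − 1 = 9.

9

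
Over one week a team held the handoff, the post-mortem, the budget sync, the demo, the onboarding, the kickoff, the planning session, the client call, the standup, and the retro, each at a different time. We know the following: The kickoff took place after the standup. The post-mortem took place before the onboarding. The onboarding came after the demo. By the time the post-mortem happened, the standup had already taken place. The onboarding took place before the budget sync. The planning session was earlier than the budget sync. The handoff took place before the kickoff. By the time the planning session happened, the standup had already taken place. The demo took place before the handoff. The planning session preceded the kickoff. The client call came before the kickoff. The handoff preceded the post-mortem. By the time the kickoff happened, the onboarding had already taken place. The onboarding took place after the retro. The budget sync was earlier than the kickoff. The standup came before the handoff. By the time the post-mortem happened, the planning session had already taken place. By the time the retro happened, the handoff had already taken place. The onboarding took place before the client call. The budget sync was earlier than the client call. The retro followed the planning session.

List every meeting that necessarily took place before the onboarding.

the demo, the handoff, the planning session, the post-mortem, the retro, the standup

Directly stated before the onboarding: the demo, the post-mortem, and the retro.
The handoff reaches the onboarding via the handoff → the retro → the onboarding.
The planning session reaches the onboarding via the planning session → the retro → the onboarding.
The standup reaches the onboarding via the standup → the post-mortem → the onboarding.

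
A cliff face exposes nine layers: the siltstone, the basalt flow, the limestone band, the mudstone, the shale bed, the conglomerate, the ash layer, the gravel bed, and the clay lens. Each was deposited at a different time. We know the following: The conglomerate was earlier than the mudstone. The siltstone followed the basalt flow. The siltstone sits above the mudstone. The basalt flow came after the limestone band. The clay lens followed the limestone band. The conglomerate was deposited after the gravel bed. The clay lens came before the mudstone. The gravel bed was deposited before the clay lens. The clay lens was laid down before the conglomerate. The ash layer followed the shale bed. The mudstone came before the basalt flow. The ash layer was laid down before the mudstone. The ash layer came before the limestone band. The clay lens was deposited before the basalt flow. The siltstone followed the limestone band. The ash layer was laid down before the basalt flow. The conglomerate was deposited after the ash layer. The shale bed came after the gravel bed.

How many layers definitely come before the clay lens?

Directly stated before the clay lens: the gravel bed and the limestone band.
The ash layer reaches the clay lens via the ash layer → the limestone band → the clay lens.
The shale bed reaches the clay lens via the shale bed → the ash layer → the limestone band → the clay lens.
That's the ash layer, the gravel bed, the limestone band, and the shale bed — 4 in all.

4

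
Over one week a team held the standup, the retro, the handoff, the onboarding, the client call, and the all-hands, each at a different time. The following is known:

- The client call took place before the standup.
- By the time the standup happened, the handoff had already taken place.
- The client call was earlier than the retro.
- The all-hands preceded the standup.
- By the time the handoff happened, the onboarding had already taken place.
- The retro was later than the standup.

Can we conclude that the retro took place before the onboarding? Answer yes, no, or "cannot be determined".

no

Tracing the constraints gives the onboarding → the handoff → the standup → the retro, so the onboarding must come before the retro.
That means the retro cannot be before the onboarding.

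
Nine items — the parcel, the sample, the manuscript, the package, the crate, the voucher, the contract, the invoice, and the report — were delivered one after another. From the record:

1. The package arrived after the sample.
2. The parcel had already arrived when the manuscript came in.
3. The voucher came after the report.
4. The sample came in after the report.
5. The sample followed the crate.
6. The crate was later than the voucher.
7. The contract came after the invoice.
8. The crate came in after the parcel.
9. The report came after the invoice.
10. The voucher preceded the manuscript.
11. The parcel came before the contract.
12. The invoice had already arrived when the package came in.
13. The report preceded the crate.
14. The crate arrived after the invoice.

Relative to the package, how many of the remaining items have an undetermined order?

2

Forced before the package: the crate, the invoice, the parcel, the report, the sample, and the voucher.
That leaves the contract and the manuscript with no forced order relative to the package — 2.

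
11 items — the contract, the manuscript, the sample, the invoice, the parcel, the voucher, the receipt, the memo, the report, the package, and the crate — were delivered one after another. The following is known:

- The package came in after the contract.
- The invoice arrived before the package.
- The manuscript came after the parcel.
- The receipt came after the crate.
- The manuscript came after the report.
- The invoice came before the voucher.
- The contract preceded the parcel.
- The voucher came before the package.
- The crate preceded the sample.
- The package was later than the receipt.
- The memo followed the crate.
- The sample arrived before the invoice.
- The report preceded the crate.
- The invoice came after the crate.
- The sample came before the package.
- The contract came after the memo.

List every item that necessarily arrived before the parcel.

the contract, the crate, the memo, the report

Directly stated before the parcel: the contract.
The crate reaches the parcel via the crate → the memo → the contract → the parcel.
The memo reaches the parcel via the memo → the contract → the parcel.
The report reaches the parcel via the report → the crate → the memo → the contract → the parcel.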